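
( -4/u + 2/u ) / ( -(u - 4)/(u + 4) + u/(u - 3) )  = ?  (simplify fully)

Numerator: -4/u + 2/u = -2/u
Denominator: -(u - 4)/(u + 4) + u/(u - 3) = (11*u - 12)/(u² + u - 12)
Divide: (-2/u) · ((u² + u - 12)/(11*u - 12)) = (-2*u² - 2*u + 24)/(11*u² - 12*u)

(-2*u² - 2*u + 24)/(11*u² - 12*u)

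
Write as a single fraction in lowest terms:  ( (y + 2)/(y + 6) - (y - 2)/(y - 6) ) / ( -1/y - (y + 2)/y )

Numerator: (y + 2)/(y + 6) - (y - 2)/(y - 6) = -8*y/(y² - 36)
Denominator: -1/y - (y + 2)/y = (-y - 3)/y
Divide: (-8*y/(y² - 36)) · (y/(-y - 3)) = 8*y²/(y³ + 3*y² - 36*y - 108)

8*y²/(y³ + 3*y² - 36*y - 108)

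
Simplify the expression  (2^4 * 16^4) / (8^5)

2^5

2^4 = 2^4; 16^4 = 2^16; 8^5 = 2^15
Combine exponents: 2^5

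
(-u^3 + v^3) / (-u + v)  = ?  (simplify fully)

v^3 - u^3 = (-u + v)(u^2 + u*v + v^2).

u^2 + u*v + v^2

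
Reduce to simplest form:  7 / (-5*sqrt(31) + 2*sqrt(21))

(-35*sqrt(31) - 14*sqrt(21))/691

Multiply numerator and denominator by 2*sqrt(21) + 5*sqrt(31).
Denominator becomes -691; numerator becomes 14*sqrt(21) + 35*sqrt(31).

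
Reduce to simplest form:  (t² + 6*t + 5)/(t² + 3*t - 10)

(t + 1)/(t - 2)

Factor: t² + 6*t + 5 = (t + 1)·(t + 5);  t² + 3*t - 10 = (t + 5)·(t - 2)
Cancel the common factor (t + 5).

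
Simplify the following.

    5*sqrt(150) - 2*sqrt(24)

21*sqrt(6)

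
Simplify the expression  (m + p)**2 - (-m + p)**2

Write as f(p,m) - f(p,-m) and expand.

4*m*p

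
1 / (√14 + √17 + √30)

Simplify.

Group as (√14 + √30) + √17; multiply by (√14 + √30) - √17, then rationalise the remaining surd.

(-4*√1785 + √30 + 27*√17 + 33*√14)/951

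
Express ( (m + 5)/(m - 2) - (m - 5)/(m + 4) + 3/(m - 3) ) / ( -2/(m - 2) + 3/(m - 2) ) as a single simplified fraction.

(19*m^2 - 32*m - 54)/(m^2 + m - 12)

Numerator: (m + 5)/(m - 2) - (m - 5)/(m + 4) + 3/(m - 3) = (19*m^2 - 32*m - 54)/(m^3 - m^2 - 14*m + 24)
Denominator: -2/(m - 2) + 3/(m - 2) = 1/(m - 2)
Divide: ((19*m^2 - 32*m - 54)/(m^3 - m^2 - 14*m + 24)) · (m - 2) = (19*m^2 - 32*m - 54)/(m^2 + m - 12)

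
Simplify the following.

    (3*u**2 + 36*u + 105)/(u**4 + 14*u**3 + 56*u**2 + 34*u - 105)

3/(u**2 + 2*u - 3)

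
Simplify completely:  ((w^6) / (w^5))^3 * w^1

w^4

Inside the bracket: w^1
Raise to the power 3: w^3
Multiply by w^1: add exponents.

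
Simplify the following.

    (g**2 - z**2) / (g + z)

g - z

g**2 - z**2 factors as -(-g + z)*(g + z).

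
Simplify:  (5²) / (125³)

5^(-7)

5² = 5^2; 125³ = 5^9
Combine exponents: 5^(-7)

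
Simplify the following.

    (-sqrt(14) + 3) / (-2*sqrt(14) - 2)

Multiply numerator and denominator by -2 + 2*sqrt(14).
Denominator becomes -52; numerator becomes -34 + 8*sqrt(14).

(-4*sqrt(14) + 17)/26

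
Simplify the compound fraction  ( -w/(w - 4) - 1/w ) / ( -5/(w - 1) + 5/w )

Numerator: -w/(w - 4) - 1/w = (-w^2 - w + 4)/(w^2 - 4*w)
Denominator: -5/(w - 1) + 5/w = -5/(w^2 - w)
Divide: ((-w^2 - w + 4)/(w^2 - 4*w)) · (-w^2/5 + w/5) = (w^3 - 5*w + 4)/(5*w - 20)

(w^3 - 5*w + 4)/(5*w - 20)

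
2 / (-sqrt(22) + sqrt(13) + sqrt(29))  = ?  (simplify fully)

(-10*sqrt(22) + 3*sqrt(29) + 19*sqrt(13) + sqrt(8294))/277

Group as (sqrt(13) + sqrt(29)) - sqrt(22); multiply by (sqrt(13) + sqrt(29)) + sqrt(22), then rationalise the remaining surd.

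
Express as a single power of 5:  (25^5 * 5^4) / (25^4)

25^5 = 5^10; 5^4 = 5^4; 25^4 = 5^8
Combine exponents: 5^6

5^6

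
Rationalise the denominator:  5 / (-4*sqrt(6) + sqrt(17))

(-20*sqrt(6) - 5*sqrt(17))/79

Multiply numerator and denominator by sqrt(17) + 4*sqrt(6).
Denominator becomes -79; numerator becomes 5*sqrt(17) + 20*sqrt(6).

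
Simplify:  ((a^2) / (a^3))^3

a^(-3)

Inside the bracket: (a^-1)
Raise to the power 3: (a^-3)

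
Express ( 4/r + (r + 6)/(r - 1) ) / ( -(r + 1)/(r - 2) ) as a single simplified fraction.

(-r³ - 8*r² + 24*r - 8)/(r³ - r)

Numerator: 4/r + (r + 6)/(r - 1) = (r² + 10*r - 4)/(r² - r)
Denominator: -(r + 1)/(r - 2) = (-r - 1)/(r - 2)
Divide: ((r² + 10*r - 4)/(r² - r)) · ((r - 2)/(-r - 1)) = (-r³ - 8*r² + 24*r - 8)/(r³ - r)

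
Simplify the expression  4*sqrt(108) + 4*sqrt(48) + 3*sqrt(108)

58*sqrt(3)

4*sqrt(108) = 24*sqrt(3); 4*sqrt(48) = 16*sqrt(3); 3*sqrt(108) = 18*sqrt(3)
Combine: (24 + 16 + 18)·sqrt(3) = 58*sqrt(3)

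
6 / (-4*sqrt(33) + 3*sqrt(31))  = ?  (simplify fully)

Multiply numerator and denominator by 3*sqrt(31) + 4*sqrt(33).
Denominator becomes -249; numerator becomes 18*sqrt(31) + 24*sqrt(33).

(-8*sqrt(33) - 6*sqrt(31))/83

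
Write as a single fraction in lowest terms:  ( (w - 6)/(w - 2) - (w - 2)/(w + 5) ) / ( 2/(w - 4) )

Numerator: (w - 6)/(w - 2) - (w - 2)/(w + 5) = (3*w - 34)/(w² + 3*w - 10)
Denominator: 2/(w - 4) = 2/(w - 4)
Divide: ((3*w - 34)/(w² + 3*w - 10)) · (w/2 - 2) = (3*w² - 46*w + 136)/(2*w² + 6*w - 20)

(3*w² - 46*w + 136)/(2*w² + 6*w - 20)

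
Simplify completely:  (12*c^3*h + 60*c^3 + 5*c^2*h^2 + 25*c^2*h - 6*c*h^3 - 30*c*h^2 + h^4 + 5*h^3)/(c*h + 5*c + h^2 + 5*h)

12*c^2 - 7*c*h + h^2

Factor: 12*c^3*h + 60*c^3 + 5*c^2*h^2 + 25*c^2*h - 6*c*h^3 - 30*c*h^2 + h^4 + 5*h^3 = (-3*c + h)*(h + 5)*(c + h)*(-4*c + h);  c*h + 5*c + h^2 + 5*h = (c + h)*(h + 5)
Cancel the common factors (c + h), (h + 5).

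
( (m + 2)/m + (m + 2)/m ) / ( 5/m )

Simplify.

2*m/5 + 4/5

Numerator: (m + 2)/m + (m + 2)/m = (2*m + 4)/m
Denominator: 5/m = 5/m
Divide: ((2*m + 4)/m) · (m/5) = 2*m/5 + 4/5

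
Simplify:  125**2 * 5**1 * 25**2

125**2 = 5**6; 5**1 = 5**1; 25**2 = 5**4
Combine exponents: 5**11

5**11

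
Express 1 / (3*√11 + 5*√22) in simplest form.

(-3*√11 + 5*√22)/451

Multiply numerator and denominator by -3*√11 + 5*√22.
Denominator becomes 451; numerator becomes -3*√11 + 5*√22.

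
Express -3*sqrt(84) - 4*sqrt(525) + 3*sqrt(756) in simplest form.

-8*sqrt(21)

3*sqrt(84) = 6*sqrt(21); 4*sqrt(525) = 20*sqrt(21); 3*sqrt(756) = 18*sqrt(21)
Combine: (-6 - 20 + 18)·sqrt(21) = -8*sqrt(21)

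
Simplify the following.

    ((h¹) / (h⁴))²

Inside the bracket: (h^-3)
Raise to the power 2: (h^-6)

h^(-6)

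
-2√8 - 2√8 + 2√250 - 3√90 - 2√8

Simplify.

2√8 = 4*√2; 2√8 = 4*√2; 2√250 = 10*√10; 3√90 = 9*√10; 2√8 = 4*√2

-12*√2 + √10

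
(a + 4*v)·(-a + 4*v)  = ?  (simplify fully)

-a² + 16*v²

Product of conjugates: (P+Q)(P-Q) = P^2 - Q^2.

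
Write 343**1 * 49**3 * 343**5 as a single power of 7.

343**1 = 7**3; 49**3 = 7**6; 343**5 = 7**15
Combine exponents: 7**24

7**24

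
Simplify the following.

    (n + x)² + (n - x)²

2*n² + 2*x²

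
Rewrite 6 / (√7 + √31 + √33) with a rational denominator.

(-4*√7161 + 10*√33 + 18*√31 + 114*√7)/281

Group as (√31 + √33) + √7; multiply by (√31 + √33) - √7, then rationalise the remaining surd.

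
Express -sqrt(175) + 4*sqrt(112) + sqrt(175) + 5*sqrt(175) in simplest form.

41*sqrt(7)

sqrt(175) = 5*sqrt(7); 4*sqrt(112) = 16*sqrt(7); sqrt(175) = 5*sqrt(7); 5*sqrt(175) = 25*sqrt(7)
Combine: (-5 + 16 + 5 + 25)·sqrt(7) = 41*sqrt(7)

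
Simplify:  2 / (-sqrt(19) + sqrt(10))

Multiply numerator and denominator by sqrt(10) + sqrt(19).
Denominator becomes -9; numerator becomes 2*sqrt(10) + 2*sqrt(19).

(-2*sqrt(19) - 2*sqrt(10))/9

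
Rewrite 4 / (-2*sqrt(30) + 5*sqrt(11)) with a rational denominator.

Multiply numerator and denominator by 2*sqrt(30) + 5*sqrt(11).
Denominator becomes 155; numerator becomes 8*sqrt(30) + 20*sqrt(11).

(8*sqrt(30) + 20*sqrt(11))/155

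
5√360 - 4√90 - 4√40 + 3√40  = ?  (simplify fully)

5√360 = 30*√10; 4√90 = 12*√10; 4√40 = 8*√10; 3√40 = 6*√10
Combine: (30 - 12 - 8 + 6)·√10 = 16*√10

16*√10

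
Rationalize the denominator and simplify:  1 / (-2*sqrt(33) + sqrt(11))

(-2*sqrt(33) - sqrt(11))/121

Multiply numerator and denominator by sqrt(11) + 2*sqrt(33).
Denominator becomes -121; numerator becomes sqrt(11) + 2*sqrt(33).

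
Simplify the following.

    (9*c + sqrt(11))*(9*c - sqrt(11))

81*c^2 - 11

(9*c)^2 - (sqrt(11))^2 = 81*c^2 - 11.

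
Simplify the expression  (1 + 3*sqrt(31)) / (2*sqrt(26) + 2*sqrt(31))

Multiply numerator and denominator by -2*sqrt(26) + 2*sqrt(31).
Denominator becomes 20; numerator becomes -6*sqrt(806) - 2*sqrt(26) + 2*sqrt(31) + 186.

(-3*sqrt(806) - sqrt(26) + sqrt(31) + 93)/10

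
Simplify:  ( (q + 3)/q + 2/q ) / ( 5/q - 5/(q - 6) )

Numerator: (q + 3)/q + 2/q = (q + 5)/q
Denominator: 5/q - 5/(q - 6) = -30/(q^2 - 6*q)
Divide: ((q + 5)/q) · (-q^2/30 + q/5) = -q^2/30 + q/30 + 1

-q^2/30 + q/30 + 1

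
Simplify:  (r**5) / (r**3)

Quotient: r**2

r**2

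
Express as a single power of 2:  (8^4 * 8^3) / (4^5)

8^4 = 2^12; 8^3 = 2^9; 4^5 = 2^10
Combine exponents: 2^11

2^11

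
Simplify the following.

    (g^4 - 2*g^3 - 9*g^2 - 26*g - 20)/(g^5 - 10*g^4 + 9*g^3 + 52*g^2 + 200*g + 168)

(g - 5)/(g^2 - 13*g + 42)

Factor: g^4 - 2*g^3 - 9*g^2 - 26*g - 20 = (g^2 + 2*g + 4)*(g + 1)*(g - 5);  g^5 - 10*g^4 + 9*g^3 + 52*g^2 + 200*g + 168 = (g + 1)*(g - 7)*(g^2 + 2*g + 4)*(g - 6)
Cancel the common factors (g^2 + 2*g + 4), (g + 1).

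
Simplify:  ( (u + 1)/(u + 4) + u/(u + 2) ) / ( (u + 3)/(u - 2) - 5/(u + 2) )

(2*u^3 + 3*u^2 - 12*u - 4)/(u^3 + 4*u^2 + 16*u + 64)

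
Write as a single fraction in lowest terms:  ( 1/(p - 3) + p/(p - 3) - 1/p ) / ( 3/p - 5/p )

(-p² - 3)/(2*p - 6)

Numerator: 1/(p - 3) + p/(p - 3) - 1/p = (p² + 3)/(p² - 3*p)
Denominator: 3/p - 5/p = -2/p
Divide: ((p² + 3)/(p² - 3*p)) · (-p/2) = (-p² - 3)/(2*p - 6)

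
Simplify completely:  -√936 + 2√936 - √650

√936 = 6*√26; 2√936 = 12*√26; √650 = 5*√26
Combine: (-6 + 12 - 5)·√26 = √26

√26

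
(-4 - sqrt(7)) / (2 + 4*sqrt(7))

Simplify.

Multiply numerator and denominator by -4*sqrt(7) + 2.
Denominator becomes -108; numerator becomes 20 + 14*sqrt(7).

(-7*sqrt(7) - 10)/54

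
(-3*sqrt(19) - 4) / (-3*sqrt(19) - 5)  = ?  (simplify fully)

(-3*sqrt(19) + 151)/146

Multiply numerator and denominator by -5 + 3*sqrt(19).
Denominator becomes -146; numerator becomes -151 + 3*sqrt(19).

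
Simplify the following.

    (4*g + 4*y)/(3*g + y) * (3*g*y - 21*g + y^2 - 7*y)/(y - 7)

Factor: 4*g + 4*y = 4*(g + y);  3*g*y - 21*g + y^2 - 7*y = (y - 7)*(3*g + y)
Cancel the common factors (y - 7), (3*g + y).

4*g + 4*y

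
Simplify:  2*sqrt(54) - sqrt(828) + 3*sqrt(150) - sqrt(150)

-6*sqrt(23) + 16*sqrt(6)

2*sqrt(54) = 6*sqrt(6); sqrt(828) = 6*sqrt(23); 3*sqrt(150) = 15*sqrt(6); sqrt(150) = 5*sqrt(6)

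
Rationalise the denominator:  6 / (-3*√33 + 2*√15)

(-6*√33 - 4*√15)/79

Multiply numerator and denominator by 2*√15 + 3*√33.
Denominator becomes -237; numerator becomes 12*√15 + 18*√33.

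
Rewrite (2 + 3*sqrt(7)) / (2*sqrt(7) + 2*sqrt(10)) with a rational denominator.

Multiply numerator and denominator by -2*sqrt(10) + 2*sqrt(7).
Denominator becomes -12; numerator becomes -6*sqrt(70) - 4*sqrt(10) + 4*sqrt(7) + 42.

(-21 - 2*sqrt(7) + 2*sqrt(10) + 3*sqrt(70))/6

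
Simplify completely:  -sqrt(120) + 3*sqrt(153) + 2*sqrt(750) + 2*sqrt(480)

sqrt(120) = 2*sqrt(30); 3*sqrt(153) = 9*sqrt(17); 2*sqrt(750) = 10*sqrt(30); 2*sqrt(480) = 8*sqrt(30)

9*sqrt(17) + 16*sqrt(30)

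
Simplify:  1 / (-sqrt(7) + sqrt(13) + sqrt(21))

Group as (sqrt(13) + sqrt(21)) - sqrt(7); multiply by (sqrt(13) + sqrt(21)) + sqrt(7), then rationalise the remaining surd.

(-27*sqrt(7) - sqrt(21) + 15*sqrt(13) + 14*sqrt(39))/363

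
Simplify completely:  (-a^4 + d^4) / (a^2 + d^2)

Factor d^4 - a^4 and cancel (a^2 + d^2).

-a^2 + d^2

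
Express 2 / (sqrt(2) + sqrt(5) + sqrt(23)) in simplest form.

(-10*sqrt(5) - 13*sqrt(2) + sqrt(230) + 8*sqrt(23))/54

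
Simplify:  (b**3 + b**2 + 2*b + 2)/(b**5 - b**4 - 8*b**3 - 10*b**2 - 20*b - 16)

Factor: b**3 + b**2 + 2*b + 2 = (b + 1)*(b**2 + 2);  b**5 - b**4 - 8*b**3 - 10*b**2 - 20*b - 16 = (b + 1)*(b + 2)*(b - 4)*(b**2 + 2)
Cancel the common factors (b**2 + 2), (b + 1).

1/(b**2 - 2*b - 8)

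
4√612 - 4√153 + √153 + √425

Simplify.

4√612 = 24*√17; 4√153 = 12*√17; √153 = 3*√17; √425 = 5*√17
Combine: (24 - 12 + 3 + 5)·√17 = 20*√17

20*√17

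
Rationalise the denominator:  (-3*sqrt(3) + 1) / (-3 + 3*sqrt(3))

(-4 - sqrt(3))/3

Multiply numerator and denominator by -3*sqrt(3) - 3.
Denominator becomes -18; numerator becomes 6*sqrt(3) + 24.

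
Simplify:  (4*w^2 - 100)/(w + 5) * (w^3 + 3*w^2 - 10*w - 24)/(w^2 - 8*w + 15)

Factor: 4*w^2 - 100 = 4*(w + 5)*(w - 5);  w^3 + 3*w^2 - 10*w - 24 = (w + 4)*(w - 3)*(w + 2);  w^2 - 8*w + 15 = (w - 3)*(w - 5)
Cancel the common factors (w - 3), (w - 5), (w + 5).

4*w^2 + 24*w + 32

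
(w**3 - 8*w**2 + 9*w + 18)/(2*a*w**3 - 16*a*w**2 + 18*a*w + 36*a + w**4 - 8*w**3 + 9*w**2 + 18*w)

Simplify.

Factor: w**3 - 8*w**2 + 9*w + 18 = (w + 1)*(w - 6)*(w - 3);  2*a*w**3 - 16*a*w**2 + 18*a*w + 36*a + w**4 - 8*w**3 + 9*w**2 + 18*w = (w - 6)*(w + 1)*(w - 3)*(2*a + w)
Cancel the common factors (w - 6), (w - 3), (w + 1).

1/(2*a + w)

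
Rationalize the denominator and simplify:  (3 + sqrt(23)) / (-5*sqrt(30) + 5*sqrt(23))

(-sqrt(690) - 23 - 3*sqrt(30) - 3*sqrt(23))/35

Multiply numerator and denominator by 5*sqrt(23) + 5*sqrt(30).
Denominator becomes -175; numerator becomes 15*sqrt(23) + 15*sqrt(30) + 115 + 5*sqrt(690).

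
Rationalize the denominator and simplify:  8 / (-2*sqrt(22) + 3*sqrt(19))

(16*sqrt(22) + 24*sqrt(19))/83

Multiply numerator and denominator by 2*sqrt(22) + 3*sqrt(19).
Denominator becomes 83; numerator becomes 16*sqrt(22) + 24*sqrt(19).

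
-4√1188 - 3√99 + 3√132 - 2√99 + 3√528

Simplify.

-15*√11 - 6*√33

4√1188 = 24*√33; 3√99 = 9*√11; 3√132 = 6*√33; 2√99 = 6*√11; 3√528 = 12*√33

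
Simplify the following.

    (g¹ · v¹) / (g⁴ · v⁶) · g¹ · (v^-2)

1/(g²*v⁷)

Quotient: (g^-3) · (v^-5)
Multiply by g¹ · (v^-2): add exponents.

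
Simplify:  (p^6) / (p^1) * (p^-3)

Quotient: p^5
Multiply by (p^-3): add exponents.

p^2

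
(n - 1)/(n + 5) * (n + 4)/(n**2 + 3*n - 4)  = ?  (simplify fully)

Factor: n**2 + 3*n - 4 = (n + 4)*(n - 1)
Cancel the common factors (n + 4), (n - 1).

1/(n + 5)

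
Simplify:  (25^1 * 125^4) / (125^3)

5^5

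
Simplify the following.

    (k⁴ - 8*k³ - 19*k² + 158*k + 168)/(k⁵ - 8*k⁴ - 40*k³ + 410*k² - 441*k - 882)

Factor: k⁴ - 8*k³ - 19*k² + 158*k + 168 = (k + 1)·(k - 7)·(k + 4)·(k - 6);  k⁵ - 8*k⁴ - 40*k³ + 410*k² - 441*k - 882 = (k + 1)·(k - 6)·(k - 3)·(k - 7)·(k + 7)
Cancel the common factors (k + 1), (k - 6), (k - 7).

(k + 4)/(k² + 4*k - 21)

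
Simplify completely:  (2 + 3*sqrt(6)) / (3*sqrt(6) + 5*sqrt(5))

(-54 - 6*sqrt(6) + 10*sqrt(5) + 15*sqrt(30))/71

Multiply numerator and denominator by -5*sqrt(5) + 3*sqrt(6).
Denominator becomes -71; numerator becomes -15*sqrt(30) - 10*sqrt(5) + 6*sqrt(6) + 54.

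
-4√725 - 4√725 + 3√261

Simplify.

-31*√29

4√725 = 20*√29; 4√725 = 20*√29; 3√261 = 9*√29
Combine: (-20 - 20 + 9)·√29 = -31*√29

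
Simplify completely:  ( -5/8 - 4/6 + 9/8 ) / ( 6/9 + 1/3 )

Numerator: -5/8 - 4/6 + 9/8 = -1/6
Denominator: 6/9 + 1/3 = 1
Divide: (-1/6) · (1) = -1/6

-1/6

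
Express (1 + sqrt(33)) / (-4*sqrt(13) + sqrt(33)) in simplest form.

(-4*sqrt(429) - 33 - 4*sqrt(13) - sqrt(33))/175

Multiply numerator and denominator by sqrt(33) + 4*sqrt(13).
Denominator becomes -175; numerator becomes sqrt(33) + 4*sqrt(13) + 33 + 4*sqrt(429).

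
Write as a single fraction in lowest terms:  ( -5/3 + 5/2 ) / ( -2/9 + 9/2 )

15/77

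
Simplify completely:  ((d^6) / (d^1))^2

d^10

Inside the bracket: d^5
Raise to the power 2: d^10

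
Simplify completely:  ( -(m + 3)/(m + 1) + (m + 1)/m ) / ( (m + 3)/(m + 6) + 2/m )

Numerator: -(m + 3)/(m + 1) + (m + 1)/m = (-m + 1)/(m^2 + m)
Denominator: (m + 3)/(m + 6) + 2/m = (m^2 + 5*m + 12)/(m^2 + 6*m)
Divide: ((-m + 1)/(m^2 + m)) · ((m^2 + 6*m)/(m^2 + 5*m + 12)) = (-m^2 - 5*m + 6)/(m^3 + 6*m^2 + 17*m + 12)

(-m^2 - 5*m + 6)/(m^3 + 6*m^2 + 17*m + 12)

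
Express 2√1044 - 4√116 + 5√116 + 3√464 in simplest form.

26*√29

2√1044 = 12*√29; 4√116 = 8*√29; 5√116 = 10*√29; 3√464 = 12*√29
Combine: (12 - 8 + 10 + 12)·√29 = 26*√29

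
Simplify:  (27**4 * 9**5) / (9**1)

27**4 = 3**12; 9**5 = 3**10; 9**1 = 3**2
Combine exponents: 3**20

3**20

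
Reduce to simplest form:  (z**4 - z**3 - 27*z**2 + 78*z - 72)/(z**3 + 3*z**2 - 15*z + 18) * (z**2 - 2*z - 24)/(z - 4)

Factor: z**4 - z**3 - 27*z**2 + 78*z - 72 = (z + 6)*(z - 4)*(z**2 - 3*z + 3);  z**3 + 3*z**2 - 15*z + 18 = (z**2 - 3*z + 3)*(z + 6);  z**2 - 2*z - 24 = (z - 6)*(z + 4)
Cancel the common factors (z**2 - 3*z + 3), (z - 4), (z + 6).

z**2 - 2*z - 24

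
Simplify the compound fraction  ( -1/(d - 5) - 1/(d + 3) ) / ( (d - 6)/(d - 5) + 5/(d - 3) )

Numerator: -1/(d - 5) - 1/(d + 3) = (-2*d + 2)/(d² - 2*d - 15)
Denominator: (d - 6)/(d - 5) + 5/(d - 3) = (d² - 4*d - 7)/(d² - 8*d + 15)
Divide: ((-2*d + 2)/(d² - 2*d - 15)) · ((d² - 8*d + 15)/(d² - 4*d - 7)) = (-2*d² + 8*d - 6)/(d³ - d² - 19*d - 21)

(-2*d² + 8*d - 6)/(d³ - d² - 19*d - 21)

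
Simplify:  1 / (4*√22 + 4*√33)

(-√22 + √33)/44

Multiply numerator and denominator by -4*√33 + 4*√22.
Denominator becomes -176; numerator becomes -4*√33 + 4*√22.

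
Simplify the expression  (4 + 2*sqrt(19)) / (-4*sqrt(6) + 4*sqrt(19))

Multiply numerator and denominator by 4*sqrt(6) + 4*sqrt(19).
Denominator becomes 208; numerator becomes 16*sqrt(6) + 16*sqrt(19) + 8*sqrt(114) + 152.

(2*sqrt(6) + 2*sqrt(19) + sqrt(114) + 19)/26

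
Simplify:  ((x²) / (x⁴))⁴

x^(-8)

Inside the bracket: (x^-2)
Raise to the power 4: (x^-8)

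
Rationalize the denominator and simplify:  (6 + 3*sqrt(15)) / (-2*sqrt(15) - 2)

Multiply numerator and denominator by -2 + 2*sqrt(15).
Denominator becomes -56; numerator becomes 6*sqrt(15) + 78.

(-39 - 3*sqrt(15))/28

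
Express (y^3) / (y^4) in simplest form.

1/y

Quotient: (y^-1)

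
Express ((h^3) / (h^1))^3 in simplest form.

Inside the bracket: h^2
Raise to the power 3: h^6

h^6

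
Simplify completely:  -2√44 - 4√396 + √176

-24*√11

2√44 = 4*√11; 4√396 = 24*√11; √176 = 4*√11
Combine: (-4 - 24 + 4)·√11 = -24*√11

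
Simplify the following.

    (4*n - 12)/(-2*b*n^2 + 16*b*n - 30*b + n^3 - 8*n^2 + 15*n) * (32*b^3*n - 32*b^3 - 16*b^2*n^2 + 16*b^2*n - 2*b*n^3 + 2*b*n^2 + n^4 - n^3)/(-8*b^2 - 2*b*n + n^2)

(16*b*n - 16*b + 4*n^2 - 4*n)/(2*b*n - 10*b + n^2 - 5*n)

Factor: 4*n - 12 = 4*(n - 3);  -2*b*n^2 + 16*b*n - 30*b + n^3 - 8*n^2 + 15*n = (n - 5)*(n - 3)*(-2*b + n);  32*b^3*n - 32*b^3 - 16*b^2*n^2 + 16*b^2*n - 2*b*n^3 + 2*b*n^2 + n^4 - n^3 = (4*b + n)*(-4*b + n)*(-2*b + n)*(n - 1);  -8*b^2 - 2*b*n + n^2 = (2*b + n)*(-4*b + n)
Cancel the common factors (-2*b + n), (-4*b + n), (n - 3).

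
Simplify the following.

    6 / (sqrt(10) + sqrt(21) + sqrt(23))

Group as (sqrt(10) + sqrt(23)) + sqrt(21); multiply by (sqrt(10) + sqrt(23)) - sqrt(21), then rationalise the remaining surd.

(-3*sqrt(4830) + 12*sqrt(23) + 18*sqrt(21) + 51*sqrt(10))/194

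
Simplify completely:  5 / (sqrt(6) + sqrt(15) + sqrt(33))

(-5*sqrt(330) - 10*sqrt(33) + 20*sqrt(15) + 35*sqrt(6))/36

Group as (sqrt(15) + sqrt(33)) + sqrt(6); multiply by (sqrt(15) + sqrt(33)) - sqrt(6), then rationalise the remaining surd.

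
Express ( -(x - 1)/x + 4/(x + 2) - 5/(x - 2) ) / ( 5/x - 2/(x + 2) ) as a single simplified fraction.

Numerator: -(x - 1)/x + 4/(x + 2) - 5/(x - 2) = (-x^3 - 14*x - 4)/(x^3 - 4*x)
Denominator: 5/x - 2/(x + 2) = (3*x + 10)/(x^2 + 2*x)
Divide: ((-x^3 - 14*x - 4)/(x^3 - 4*x)) · ((x^2 + 2*x)/(3*x + 10)) = (-x^3 - 14*x - 4)/(3*x^2 + 4*x - 20)

(-x^3 - 14*x - 4)/(3*x^2 + 4*x - 20)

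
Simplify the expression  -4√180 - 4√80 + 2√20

4√180 = 24*√5; 4√80 = 16*√5; 2√20 = 4*√5
Combine: (-24 - 16 + 4)·√5 = -36*√5

-36*√5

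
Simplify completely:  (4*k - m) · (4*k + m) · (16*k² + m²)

256*k⁴ - m⁴

Pair the conjugate factors: ((4*k)+m)((4*k)-m) = 16*k² - m², then repeat with the next factor.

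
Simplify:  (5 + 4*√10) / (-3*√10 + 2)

Multiply numerator and denominator by 2 + 3*√10.
Denominator becomes -86; numerator becomes 23*√10 + 130.

(-130 - 23*√10)/86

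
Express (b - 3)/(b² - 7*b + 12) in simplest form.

Factor: b² - 7*b + 12 = (b - 3)·(b - 4)
Cancel the common factor (b - 3).

1/(b - 4)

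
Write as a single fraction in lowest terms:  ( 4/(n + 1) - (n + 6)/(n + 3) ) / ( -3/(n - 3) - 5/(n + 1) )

Numerator: 4/(n + 1) - (n + 6)/(n + 3) = (-n^2 - 3*n + 6)/(n^2 + 4*n + 3)
Denominator: -3/(n - 3) - 5/(n + 1) = (-8*n + 12)/(n^2 - 2*n - 3)
Divide: ((-n^2 - 3*n + 6)/(n^2 + 4*n + 3)) · ((n^2 - 2*n - 3)/(-8*n + 12)) = (n^3 - 15*n + 18)/(8*n^2 + 12*n - 36)

(n^3 - 15*n + 18)/(8*n^2 + 12*n - 36)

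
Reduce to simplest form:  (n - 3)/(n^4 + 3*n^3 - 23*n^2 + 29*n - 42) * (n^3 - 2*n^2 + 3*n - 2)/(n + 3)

(n - 1)/(n^2 + 10*n + 21)

Factor: n^4 + 3*n^3 - 23*n^2 + 29*n - 42 = (n - 3)*(n + 7)*(n^2 - n + 2);  n^3 - 2*n^2 + 3*n - 2 = (n^2 - n + 2)*(n - 1)
Cancel the common factors (n^2 - n + 2), (n - 3).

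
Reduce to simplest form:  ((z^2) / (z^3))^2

z^(-2)

Inside the bracket: (z^-1)
Raise to the power 2: (z^-2)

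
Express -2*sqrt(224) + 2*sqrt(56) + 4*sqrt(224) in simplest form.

12*sqrt(14)

2*sqrt(224) = 8*sqrt(14); 2*sqrt(56) = 4*sqrt(14); 4*sqrt(224) = 16*sqrt(14)
Combine: (-8 + 4 + 16)·sqrt(14) = 12*sqrt(14)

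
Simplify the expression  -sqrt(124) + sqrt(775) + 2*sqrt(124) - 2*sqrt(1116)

sqrt(124) = 2*sqrt(31); sqrt(775) = 5*sqrt(31); 2*sqrt(124) = 4*sqrt(31); 2*sqrt(1116) = 12*sqrt(31)
Combine: (-2 + 5 + 4 - 12)·sqrt(31) = -5*sqrt(31)

-5*sqrt(31)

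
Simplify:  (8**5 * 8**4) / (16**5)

8**5 = 2**15; 8**4 = 2**12; 16**5 = 2**20
Combine exponents: 2**7

2**7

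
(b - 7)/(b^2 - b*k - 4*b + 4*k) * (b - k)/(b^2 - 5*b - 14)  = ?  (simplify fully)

1/(b^2 - 2*b - 8)

Factor: b^2 - b*k - 4*b + 4*k = (b - k)*(b - 4);  b^2 - 5*b - 14 = (b - 7)*(b + 2)
Cancel the common factors (b - 7), (b - k).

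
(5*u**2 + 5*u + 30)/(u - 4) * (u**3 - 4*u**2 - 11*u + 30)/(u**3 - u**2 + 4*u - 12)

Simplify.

Factor: 5*u**2 + 5*u + 30 = 5*(u**2 + u + 6);  u**3 - 4*u**2 - 11*u + 30 = (u + 3)*(u - 2)*(u - 5);  u**3 - u**2 + 4*u - 12 = (u**2 + u + 6)*(u - 2)
Cancel the common factors (u**2 + u + 6), (u - 2).

(5*u**2 - 10*u - 75)/(u - 4)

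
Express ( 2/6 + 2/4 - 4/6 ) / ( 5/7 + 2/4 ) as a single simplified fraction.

7/51

Numerator: 2/6 + 2/4 - 4/6 = 1/6
Denominator: 5/7 + 2/4 = 17/14
Divide: (1/6) · (14/17) = 7/51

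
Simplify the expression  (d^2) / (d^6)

d^(-4)

Quotient: (d^-4)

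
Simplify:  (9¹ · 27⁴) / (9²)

3^10

9¹ = 3^2; 27⁴ = 3^12; 9² = 3^4
Combine exponents: 3^10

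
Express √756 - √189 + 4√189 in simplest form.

√756 = 6*√21; √189 = 3*√21; 4√189 = 12*√21
Combine: (6 - 3 + 12)·√21 = 15*√21

15*√21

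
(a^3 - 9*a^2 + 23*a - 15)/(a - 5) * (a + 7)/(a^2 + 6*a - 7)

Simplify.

a - 3

Factor: a^3 - 9*a^2 + 23*a - 15 = (a - 1)*(a - 5)*(a - 3);  a^2 + 6*a - 7 = (a + 7)*(a - 1)
Cancel the common factors (a - 1), (a + 7), (a - 5).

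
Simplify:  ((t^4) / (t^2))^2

Inside the bracket: t^2
Raise to the power 2: t^4

t^4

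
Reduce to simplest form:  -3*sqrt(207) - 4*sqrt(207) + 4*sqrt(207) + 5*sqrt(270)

-9*sqrt(23) + 15*sqrt(30)

3*sqrt(207) = 9*sqrt(23); 4*sqrt(207) = 12*sqrt(23); 4*sqrt(207) = 12*sqrt(23); 5*sqrt(270) = 15*sqrt(30)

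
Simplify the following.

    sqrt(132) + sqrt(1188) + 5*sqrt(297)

23*sqrt(33)

sqrt(132) = 2*sqrt(33); sqrt(1188) = 6*sqrt(33); 5*sqrt(297) = 15*sqrt(33)
Combine: (2 + 6 + 15)·sqrt(33) = 23*sqrt(33)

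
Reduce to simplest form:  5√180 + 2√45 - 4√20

5√180 = 30*√5; 2√45 = 6*√5; 4√20 = 8*√5
Combine: (30 + 6 - 8)·√5 = 28*√5

28*√5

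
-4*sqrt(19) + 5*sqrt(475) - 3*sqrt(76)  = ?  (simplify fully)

4*sqrt(19) = 4*sqrt(19); 5*sqrt(475) = 25*sqrt(19); 3*sqrt(76) = 6*sqrt(19)
Combine: (-4 + 25 - 6)·sqrt(19) = 15*sqrt(19)

15*sqrt(19)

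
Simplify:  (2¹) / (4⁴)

2¹ = 2^1; 4⁴ = 2^8
Combine exponents: 2^(-7)

2^(-7)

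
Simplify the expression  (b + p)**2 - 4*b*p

(b - p)**2

Expand the square and combine the 4*b*p term.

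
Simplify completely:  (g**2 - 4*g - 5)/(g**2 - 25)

(g + 1)/(g + 5)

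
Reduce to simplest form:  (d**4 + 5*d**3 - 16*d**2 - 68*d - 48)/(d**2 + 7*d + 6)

Factor: d**4 + 5*d**3 - 16*d**2 - 68*d - 48 = (d + 1)*(d + 2)*(d - 4)*(d + 6);  d**2 + 7*d + 6 = (d + 6)*(d + 1)
Cancel the common factors (d + 6), (d + 1).

d**2 - 2*d - 8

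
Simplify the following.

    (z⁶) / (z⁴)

z²

Quotient: z²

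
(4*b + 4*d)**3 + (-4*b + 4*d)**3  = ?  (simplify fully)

128*d*(3*b**2 + d**2)

Binomially expand both and collect terms in (4*d), (4*b).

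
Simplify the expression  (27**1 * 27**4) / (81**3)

3**3

27**1 = 3**3; 27**4 = 3**12; 81**3 = 3**12
Combine exponents: 3**3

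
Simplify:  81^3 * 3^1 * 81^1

81^3 = 3^12; 3^1 = 3^1; 81^1 = 3^4
Combine exponents: 3^17

3^17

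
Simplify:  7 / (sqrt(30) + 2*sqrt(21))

(-7*sqrt(30) + 14*sqrt(21))/54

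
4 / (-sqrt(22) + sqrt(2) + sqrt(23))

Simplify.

(-12*sqrt(22) + 4*sqrt(23) + 172*sqrt(2) + 16*sqrt(253))/175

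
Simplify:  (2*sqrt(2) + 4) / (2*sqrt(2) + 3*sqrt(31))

(-8*sqrt(2) - 8 + 6*sqrt(62) + 12*sqrt(31))/271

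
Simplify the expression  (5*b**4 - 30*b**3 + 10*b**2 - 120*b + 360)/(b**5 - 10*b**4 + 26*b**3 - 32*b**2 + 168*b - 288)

Factor: 5*b**4 - 30*b**3 + 10*b**2 - 120*b + 360 = 5*(b - 6)*(b**2 + 2*b + 6)*(b - 2);  b**5 - 10*b**4 + 26*b**3 - 32*b**2 + 168*b - 288 = (b - 4)*(b - 6)*(b**2 + 2*b + 6)*(b - 2)
Cancel the common factors (b**2 + 2*b + 6), (b - 6), (b - 2).

5/(b - 4)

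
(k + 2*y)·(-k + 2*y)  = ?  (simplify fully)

Difference of squares with P = 2*y, Q = k.

-k² + 4*y²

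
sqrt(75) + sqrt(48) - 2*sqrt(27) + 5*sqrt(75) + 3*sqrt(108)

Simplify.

46*sqrt(3)

sqrt(75) = 5*sqrt(3); sqrt(48) = 4*sqrt(3); 2*sqrt(27) = 6*sqrt(3); 5*sqrt(75) = 25*sqrt(3); 3*sqrt(108) = 18*sqrt(3)
Combine: (5 + 4 - 6 + 25 + 18)·sqrt(3) = 46*sqrt(3)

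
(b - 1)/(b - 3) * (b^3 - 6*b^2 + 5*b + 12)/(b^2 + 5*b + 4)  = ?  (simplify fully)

Factor: b^3 - 6*b^2 + 5*b + 12 = (b - 3)*(b + 1)*(b - 4);  b^2 + 5*b + 4 = (b + 1)*(b + 4)
Cancel the common factors (b + 1), (b - 3).

(b^2 - 5*b + 4)/(b + 4)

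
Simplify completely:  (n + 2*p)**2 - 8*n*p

Expanding gives n**2 - 4*n*p + 4*p**2, a perfect square.

(n - 2*p)**2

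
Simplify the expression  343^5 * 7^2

7^17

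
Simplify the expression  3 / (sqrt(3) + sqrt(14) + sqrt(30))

-57*sqrt(14) - 123*sqrt(3) + 36*sqrt(35) + 39*sqrt(30)

Group as (sqrt(3) + sqrt(30)) + sqrt(14); multiply by (sqrt(3) + sqrt(30)) - sqrt(14), then rationalise the remaining surd.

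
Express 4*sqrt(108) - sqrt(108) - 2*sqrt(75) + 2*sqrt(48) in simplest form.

16*sqrt(3)

4*sqrt(108) = 24*sqrt(3); sqrt(108) = 6*sqrt(3); 2*sqrt(75) = 10*sqrt(3); 2*sqrt(48) = 8*sqrt(3)
Combine: (24 - 6 - 10 + 8)·sqrt(3) = 16*sqrt(3)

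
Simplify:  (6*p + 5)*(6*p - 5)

(6*p)^2 - (5)^2 = 36*p^2 - 25.

36*p^2 - 25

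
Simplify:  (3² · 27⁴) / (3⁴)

3^10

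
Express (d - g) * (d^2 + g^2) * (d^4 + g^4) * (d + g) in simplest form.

d^8 - g^8

(d+g)(d-g) = d^2 - g^2; continue pairing.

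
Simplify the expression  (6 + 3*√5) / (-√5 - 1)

Multiply numerator and denominator by -1 + √5.
Denominator becomes -4; numerator becomes 3*√5 + 9.

(-9 - 3*√5)/4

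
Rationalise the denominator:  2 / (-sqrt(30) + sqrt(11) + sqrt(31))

(-6*sqrt(30) + 5*sqrt(31) + 25*sqrt(11) + sqrt(10230))/305

Group as (sqrt(11) + sqrt(31)) - sqrt(30); multiply by (sqrt(11) + sqrt(31)) + sqrt(30), then rationalise the remaining surd.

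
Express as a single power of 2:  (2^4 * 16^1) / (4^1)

2^4 = 2^4; 16^1 = 2^4; 4^1 = 2^2
Combine exponents: 2^6

2^6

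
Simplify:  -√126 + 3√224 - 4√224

-7*√14

√126 = 3*√14; 3√224 = 12*√14; 4√224 = 16*√14
Combine: (-3 + 12 - 16)·√14 = -7*√14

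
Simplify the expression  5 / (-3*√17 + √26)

(-15*√17 - 5*√26)/127

Multiply numerator and denominator by √26 + 3*√17.
Denominator becomes -127; numerator becomes 5*√26 + 15*√17.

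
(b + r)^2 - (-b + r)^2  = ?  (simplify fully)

4*b*r

Binomially expand both and collect terms in r, b.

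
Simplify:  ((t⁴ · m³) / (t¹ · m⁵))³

t⁹/m⁶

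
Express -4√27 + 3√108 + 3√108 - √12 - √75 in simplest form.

4√27 = 12*√3; 3√108 = 18*√3; 3√108 = 18*√3; √12 = 2*√3; √75 = 5*√3
Combine: (-12 + 18 + 18 - 2 - 5)·√3 = 17*√3

17*√3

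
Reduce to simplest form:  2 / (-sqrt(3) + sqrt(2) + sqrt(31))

Group as (sqrt(2) + sqrt(31)) - sqrt(3); multiply by (sqrt(2) + sqrt(31)) + sqrt(3), then rationalise the remaining surd.

(-16*sqrt(2) - sqrt(186) + 15*sqrt(3) + 13*sqrt(31))/163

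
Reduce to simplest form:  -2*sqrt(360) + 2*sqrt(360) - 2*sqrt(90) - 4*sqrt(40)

-14*sqrt(10)

2*sqrt(360) = 12*sqrt(10); 2*sqrt(360) = 12*sqrt(10); 2*sqrt(90) = 6*sqrt(10); 4*sqrt(40) = 8*sqrt(10)
Combine: (-12 + 12 - 6 - 8)·sqrt(10) = -14*sqrt(10)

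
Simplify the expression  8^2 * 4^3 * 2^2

8^2 = 2^6; 4^3 = 2^6; 2^2 = 2^2
Combine exponents: 2^14

2^14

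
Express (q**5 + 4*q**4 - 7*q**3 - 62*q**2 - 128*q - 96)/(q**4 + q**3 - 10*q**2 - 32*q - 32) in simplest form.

Factor: q**5 + 4*q**4 - 7*q**3 - 62*q**2 - 128*q - 96 = (q - 4)*(q**2 + 3*q + 4)*(q + 3)*(q + 2);  q**4 + q**3 - 10*q**2 - 32*q - 32 = (q**2 + 3*q + 4)*(q + 2)*(q - 4)
Cancel the common factors (q**2 + 3*q + 4), (q + 2), (q - 4).

q + 3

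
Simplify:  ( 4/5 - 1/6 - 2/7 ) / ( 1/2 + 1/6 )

Numerator: 4/5 - 1/6 - 2/7 = 73/210
Denominator: 1/2 + 1/6 = 2/3
Divide: (73/210) · (3/2) = 73/140

73/140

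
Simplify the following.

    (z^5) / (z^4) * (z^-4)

z^(-3)

Quotient: z^1
Multiply by (z^-4): add exponents.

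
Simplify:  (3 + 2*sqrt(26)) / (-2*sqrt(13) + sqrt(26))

(-52*sqrt(2) - 52 - 6*sqrt(13) - 3*sqrt(26))/26

Multiply numerator and denominator by sqrt(26) + 2*sqrt(13).
Denominator becomes -26; numerator becomes 3*sqrt(26) + 6*sqrt(13) + 52 + 52*sqrt(2).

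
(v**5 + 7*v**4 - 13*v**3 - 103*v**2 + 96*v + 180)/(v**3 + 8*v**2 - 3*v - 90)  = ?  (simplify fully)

v**2 - v - 2

Factor: v**5 + 7*v**4 - 13*v**3 - 103*v**2 + 96*v + 180 = (v - 3)*(v + 1)*(v + 6)*(v + 5)*(v - 2);  v**3 + 8*v**2 - 3*v - 90 = (v - 3)*(v + 5)*(v + 6)
Cancel the common factors (v + 5), (v - 3), (v + 6).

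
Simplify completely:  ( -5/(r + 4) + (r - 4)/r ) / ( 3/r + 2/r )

(r^2 - 5*r - 16)/(5*r + 20)

Numerator: -5/(r + 4) + (r - 4)/r = (r^2 - 5*r - 16)/(r^2 + 4*r)
Denominator: 3/r + 2/r = 5/r
Divide: ((r^2 - 5*r - 16)/(r^2 + 4*r)) · (r/5) = (r^2 - 5*r - 16)/(5*r + 20)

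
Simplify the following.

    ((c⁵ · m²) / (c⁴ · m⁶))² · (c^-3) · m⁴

Inside the bracket: c¹ · (m^-4)
Raise to the power 2: c² · (m^-8)
Multiply by (c^-3) · m⁴: add exponents.

1/(c*m⁴)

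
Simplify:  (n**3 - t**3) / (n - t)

Apply the difference-of-cubes factorisation and cancel (n - t).

n**2 + n*t + t**2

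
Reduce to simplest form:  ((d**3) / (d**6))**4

Inside the bracket: (d**-3)
Raise to the power 4: (d**-12)

d**(-12)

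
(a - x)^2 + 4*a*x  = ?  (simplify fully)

(a + x)^2

Expand the square and combine the 4*a*x term.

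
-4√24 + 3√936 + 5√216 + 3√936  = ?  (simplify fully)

22*√6 + 36*√26

4√24 = 8*√6; 3√936 = 18*√26; 5√216 = 30*√6; 3√936 = 18*√26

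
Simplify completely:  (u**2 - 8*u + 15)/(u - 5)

u - 3

Factor: u**2 - 8*u + 15 = (u - 3)*(u - 5)
Cancel the common factor (u - 5).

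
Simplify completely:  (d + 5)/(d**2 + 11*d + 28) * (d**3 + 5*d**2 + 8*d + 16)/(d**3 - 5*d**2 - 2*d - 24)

Factor: d**2 + 11*d + 28 = (d + 4)*(d + 7);  d**3 + 5*d**2 + 8*d + 16 = (d**2 + d + 4)*(d + 4);  d**3 - 5*d**2 - 2*d - 24 = (d - 6)*(d**2 + d + 4)
Cancel the common factors (d**2 + d + 4), (d + 4).

(d + 5)/(d**2 + d - 42)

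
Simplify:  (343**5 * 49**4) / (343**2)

343**5 = 7**15; 49**4 = 7**8; 343**2 = 7**6
Combine exponents: 7**17

7**17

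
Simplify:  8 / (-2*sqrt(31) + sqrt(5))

(-16*sqrt(31) - 8*sqrt(5))/119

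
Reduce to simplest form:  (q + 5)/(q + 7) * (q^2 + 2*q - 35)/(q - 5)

q + 5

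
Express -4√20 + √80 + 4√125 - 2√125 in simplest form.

6*√5

4√20 = 8*√5; √80 = 4*√5; 4√125 = 20*√5; 2√125 = 10*√5
Combine: (-8 + 4 + 20 - 10)·√5 = 6*√5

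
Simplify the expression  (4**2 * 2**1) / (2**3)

4**2 = 2**4; 2**1 = 2**1; 2**3 = 2**3
Combine exponents: 2**2

2**2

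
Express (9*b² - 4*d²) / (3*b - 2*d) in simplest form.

3*b + 2*d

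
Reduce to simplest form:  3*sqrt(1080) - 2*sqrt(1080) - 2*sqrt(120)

2*sqrt(30)

3*sqrt(1080) = 18*sqrt(30); 2*sqrt(1080) = 12*sqrt(30); 2*sqrt(120) = 4*sqrt(30)
Combine: (18 - 12 - 4)·sqrt(30) = 2*sqrt(30)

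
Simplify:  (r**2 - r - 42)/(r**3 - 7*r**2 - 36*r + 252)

Factor: r**2 - r - 42 = (r - 7)*(r + 6);  r**3 - 7*r**2 - 36*r + 252 = (r + 6)*(r - 7)*(r - 6)
Cancel the common factors (r - 7), (r + 6).

1/(r - 6)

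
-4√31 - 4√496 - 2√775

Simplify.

-30*√31

4√31 = 4*√31; 4√496 = 16*√31; 2√775 = 10*√31
Combine: (-4 - 16 - 10)·√31 = -30*√31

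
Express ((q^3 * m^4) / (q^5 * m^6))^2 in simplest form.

1/(m^4*q^4)

Inside the bracket: (q^-2) * (m^-2)
Raise to the power 2: (q^-4) * (m^-4)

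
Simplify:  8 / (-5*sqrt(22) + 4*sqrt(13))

Multiply numerator and denominator by 4*sqrt(13) + 5*sqrt(22).
Denominator becomes -342; numerator becomes 32*sqrt(13) + 40*sqrt(22).

(-20*sqrt(22) - 16*sqrt(13))/171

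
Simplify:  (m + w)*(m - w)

m^2 - w^2

Product of conjugates: (P+Q)(P-Q) = P^2 - Q^2.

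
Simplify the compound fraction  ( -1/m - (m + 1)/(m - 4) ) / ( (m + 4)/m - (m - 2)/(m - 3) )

(-m^3 + m^2 + 10*m - 12)/(3*m^2 - 24*m + 48)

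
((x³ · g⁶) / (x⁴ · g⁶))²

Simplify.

x^(-2)

Inside the bracket: (x^-1)
Raise to the power 2: (x^-2)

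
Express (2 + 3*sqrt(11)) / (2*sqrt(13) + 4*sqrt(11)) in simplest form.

(-3*sqrt(143) - 2*sqrt(13) + 4*sqrt(11) + 66)/62

Multiply numerator and denominator by -2*sqrt(13) + 4*sqrt(11).
Denominator becomes 124; numerator becomes -6*sqrt(143) - 4*sqrt(13) + 8*sqrt(11) + 132.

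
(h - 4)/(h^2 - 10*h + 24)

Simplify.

Factor: h^2 - 10*h + 24 = (h - 6)*(h - 4)
Cancel the common factor (h - 4).

1/(h - 6)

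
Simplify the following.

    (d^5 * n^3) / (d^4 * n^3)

d

Quotient: d^1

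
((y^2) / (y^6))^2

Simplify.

y^(-8)

Inside the bracket: (y^-4)
Raise to the power 2: (y^-8)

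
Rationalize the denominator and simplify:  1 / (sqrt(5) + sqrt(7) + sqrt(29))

Group as (sqrt(5) + sqrt(29)) + sqrt(7); multiply by (sqrt(5) + sqrt(29)) - sqrt(7), then rationalise the remaining surd.

(-27*sqrt(7) - 31*sqrt(5) + 2*sqrt(1015) + 17*sqrt(29))/149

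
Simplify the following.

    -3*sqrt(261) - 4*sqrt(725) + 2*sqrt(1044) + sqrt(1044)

3*sqrt(261) = 9*sqrt(29); 4*sqrt(725) = 20*sqrt(29); 2*sqrt(1044) = 12*sqrt(29); sqrt(1044) = 6*sqrt(29)
Combine: (-9 - 20 + 12 + 6)·sqrt(29) = -11*sqrt(29)

-11*sqrt(29)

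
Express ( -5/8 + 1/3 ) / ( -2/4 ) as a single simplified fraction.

Numerator: -5/8 + 1/3 = -7/24
Denominator: -2/4 = -1/2
Divide: (-7/24) · (-2) = 7/12

7/12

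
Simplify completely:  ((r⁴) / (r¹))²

r⁶

Inside the bracket: r³
Raise to the power 2: r⁶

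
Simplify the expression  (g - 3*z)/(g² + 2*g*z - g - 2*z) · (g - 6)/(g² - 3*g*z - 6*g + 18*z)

1/(g² + 2*g*z - g - 2*z)

Factor: g² + 2*g*z - g - 2*z = (g - 1)·(g + 2*z);  g² - 3*g*z - 6*g + 18*z = (g - 3*z)·(g - 6)
Cancel the common factors (g - 3*z), (g - 6).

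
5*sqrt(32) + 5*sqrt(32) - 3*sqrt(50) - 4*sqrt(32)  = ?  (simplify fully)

9*sqrt(2)

5*sqrt(32) = 20*sqrt(2); 5*sqrt(32) = 20*sqrt(2); 3*sqrt(50) = 15*sqrt(2); 4*sqrt(32) = 16*sqrt(2)
Combine: (20 + 20 - 15 - 16)·sqrt(2) = 9*sqrt(2)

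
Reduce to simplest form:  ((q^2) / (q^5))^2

q^(-6)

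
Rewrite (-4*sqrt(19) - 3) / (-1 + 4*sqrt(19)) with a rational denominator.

(-307 - 16*sqrt(19))/303

Multiply numerator and denominator by -4*sqrt(19) - 1.
Denominator becomes -303; numerator becomes 16*sqrt(19) + 307.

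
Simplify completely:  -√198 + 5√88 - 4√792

-17*√22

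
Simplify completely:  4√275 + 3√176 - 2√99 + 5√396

56*√11

4√275 = 20*√11; 3√176 = 12*√11; 2√99 = 6*√11; 5√396 = 30*√11
Combine: (20 + 12 - 6 + 30)·√11 = 56*√11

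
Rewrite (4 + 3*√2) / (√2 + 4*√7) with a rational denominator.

(-3 - 2*√2 + 8*√7 + 6*√14)/55

Multiply numerator and denominator by -4*√7 + √2.
Denominator becomes -110; numerator becomes -12*√14 - 16*√7 + 4*√2 + 6.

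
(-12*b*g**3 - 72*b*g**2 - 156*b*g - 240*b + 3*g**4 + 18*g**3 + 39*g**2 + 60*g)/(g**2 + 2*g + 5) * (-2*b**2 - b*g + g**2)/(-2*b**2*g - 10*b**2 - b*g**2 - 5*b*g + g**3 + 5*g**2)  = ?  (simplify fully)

(-12*b*g - 48*b + 3*g**2 + 12*g)/(g + 5)

Factor: -12*b*g**3 - 72*b*g**2 - 156*b*g - 240*b + 3*g**4 + 18*g**3 + 39*g**2 + 60*g = 3*(-4*b + g)*(g**2 + 2*g + 5)*(g + 4);  -2*b**2 - b*g + g**2 = (-2*b + g)*(b + g);  -2*b**2*g - 10*b**2 - b*g**2 - 5*b*g + g**3 + 5*g**2 = (g + 5)*(b + g)*(-2*b + g)
Cancel the common factors (g**2 + 2*g + 5), (-2*b + g), (b + g).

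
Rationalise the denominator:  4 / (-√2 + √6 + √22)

(-18*√6 - 4*√66 + 26*√2 + 14*√22)/37

Group as (√6 + √22) - √2; multiply by (√6 + √22) + √2, then rationalise the remaining surd.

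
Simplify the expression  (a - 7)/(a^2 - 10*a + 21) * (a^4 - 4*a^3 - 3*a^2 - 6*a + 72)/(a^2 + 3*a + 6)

Factor: a^2 - 10*a + 21 = (a - 3)*(a - 7);  a^4 - 4*a^3 - 3*a^2 - 6*a + 72 = (a - 4)*(a^2 + 3*a + 6)*(a - 3)
Cancel the common factors (a^2 + 3*a + 6), (a - 3), (a - 7).

a - 4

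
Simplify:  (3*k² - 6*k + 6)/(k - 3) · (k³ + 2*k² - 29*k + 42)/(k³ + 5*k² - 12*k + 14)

Factor: 3*k² - 6*k + 6 = 3·(k² - 2*k + 2);  k³ + 2*k² - 29*k + 42 = (k + 7)·(k - 2)·(k - 3);  k³ + 5*k² - 12*k + 14 = (k² - 2*k + 2)·(k + 7)
Cancel the common factors (k² - 2*k + 2), (k - 3), (k + 7).

3*k - 6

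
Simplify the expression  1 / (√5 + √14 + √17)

(-√1190 + √17 + 4*√14 + 13*√5)/138

Group as (√5 + √14) + √17; multiply by (√5 + √14) - √17, then rationalise the remaining surd.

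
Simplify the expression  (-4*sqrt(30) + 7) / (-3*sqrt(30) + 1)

(-17*sqrt(30) + 353)/269

Multiply numerator and denominator by 1 + 3*sqrt(30).
Denominator becomes -269; numerator becomes -353 + 17*sqrt(30).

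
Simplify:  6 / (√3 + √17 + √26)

(-√1326 - 3*√26 + 6*√17 + 20*√3)/14

Group as (√17 + √26) + √3; multiply by (√17 + √26) - √3, then rationalise the remaining surd.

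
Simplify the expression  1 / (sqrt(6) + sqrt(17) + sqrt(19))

(-sqrt(1938) + 2*sqrt(19) + 4*sqrt(17) + 15*sqrt(6))/196

Group as (sqrt(6) + sqrt(19)) + sqrt(17); multiply by (sqrt(6) + sqrt(19)) - sqrt(17), then rationalise the remaining surd.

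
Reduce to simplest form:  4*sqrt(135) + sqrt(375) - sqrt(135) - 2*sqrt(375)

4*sqrt(135) = 12*sqrt(15); sqrt(375) = 5*sqrt(15); sqrt(135) = 3*sqrt(15); 2*sqrt(375) = 10*sqrt(15)
Combine: (12 + 5 - 3 - 10)·sqrt(15) = 4*sqrt(15)

4*sqrt(15)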